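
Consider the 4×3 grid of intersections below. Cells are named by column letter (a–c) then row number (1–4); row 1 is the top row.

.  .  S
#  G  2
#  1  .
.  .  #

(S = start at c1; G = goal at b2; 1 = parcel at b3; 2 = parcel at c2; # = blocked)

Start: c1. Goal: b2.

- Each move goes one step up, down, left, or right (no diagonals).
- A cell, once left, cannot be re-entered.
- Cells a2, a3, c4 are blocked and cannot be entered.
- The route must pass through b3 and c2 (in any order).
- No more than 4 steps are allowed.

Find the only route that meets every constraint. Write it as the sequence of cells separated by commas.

c1, c2, c3, b3, b2

Any route must reach b3 and c2 and still end at b2 within 4 moves, so the order of the required stops is forced.
Route from c1: 2× down (reaching c3), left to b3, up to b2 — 4 moves in all.
Check: all required cells visited; 4 ≤ 4 moves.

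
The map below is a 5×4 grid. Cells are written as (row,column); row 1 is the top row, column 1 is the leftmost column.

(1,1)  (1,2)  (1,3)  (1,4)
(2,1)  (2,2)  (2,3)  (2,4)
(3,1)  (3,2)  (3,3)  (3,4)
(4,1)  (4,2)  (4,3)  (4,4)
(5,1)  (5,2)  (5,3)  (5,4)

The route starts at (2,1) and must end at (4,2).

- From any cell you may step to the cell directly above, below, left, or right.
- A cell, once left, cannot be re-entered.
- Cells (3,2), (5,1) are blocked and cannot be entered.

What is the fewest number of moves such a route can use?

3

The Manhattan distance from (2,1) to (4,2) is |2−4| + |1−2| = 3, so at least 3 moves are needed.
A route of 3 moves achieves this: (2,1) → (3,1) → (4,1) → (4,2).
Since 3 matches the lower bound, it is optimal.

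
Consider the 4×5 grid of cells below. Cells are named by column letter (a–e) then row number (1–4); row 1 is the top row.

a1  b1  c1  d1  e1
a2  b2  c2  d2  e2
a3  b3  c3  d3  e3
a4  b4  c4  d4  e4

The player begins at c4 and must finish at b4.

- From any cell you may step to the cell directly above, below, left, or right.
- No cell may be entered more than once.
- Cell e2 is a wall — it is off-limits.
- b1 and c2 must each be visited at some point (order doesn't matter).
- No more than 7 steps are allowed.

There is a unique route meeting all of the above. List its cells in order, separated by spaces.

c4 c3 c2 c1 b1 b2 b3 b4

The 7-move cap with required stops at b1, c2 leaves no slack for detours.
Route from c4: up 3 to c1, left 1 to b1, down 3 to b4 — 7 moves in all.
Check: all required cells visited; 7 ≤ 7 moves.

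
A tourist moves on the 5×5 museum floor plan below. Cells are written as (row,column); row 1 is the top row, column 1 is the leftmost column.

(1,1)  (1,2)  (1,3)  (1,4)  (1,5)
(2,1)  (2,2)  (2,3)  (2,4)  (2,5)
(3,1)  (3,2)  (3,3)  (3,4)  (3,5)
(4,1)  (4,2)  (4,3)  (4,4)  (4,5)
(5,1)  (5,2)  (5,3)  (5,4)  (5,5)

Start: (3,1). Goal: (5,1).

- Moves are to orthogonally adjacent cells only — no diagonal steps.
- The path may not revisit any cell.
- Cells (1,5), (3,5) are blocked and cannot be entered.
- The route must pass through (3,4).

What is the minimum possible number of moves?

8

Any route passes through (3,4) somewhere between (3,1) and (5,1). Summing Manhattan distances along the two legs ((3,1) → (3,4) → (5,1)) gives a lower bound of 3 + 5 = 8 moves.
A route of 8 moves achieves this: (3,1) → (3,2) → (3,3) → (3,4) → (4,4) → (5,4) → (5,3) → (5,2) → (5,1).
Since 8 matches the lower bound, it is optimal.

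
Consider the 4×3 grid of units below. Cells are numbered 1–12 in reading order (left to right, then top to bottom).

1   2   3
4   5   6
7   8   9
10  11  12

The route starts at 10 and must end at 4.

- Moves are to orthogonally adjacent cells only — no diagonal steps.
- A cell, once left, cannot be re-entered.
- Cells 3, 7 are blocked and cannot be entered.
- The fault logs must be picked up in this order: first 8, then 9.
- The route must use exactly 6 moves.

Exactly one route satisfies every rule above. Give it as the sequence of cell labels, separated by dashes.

The waypoints must appear in the order 8, 9, with no cell reused.
Route from 10: right to 11, up to 8, right to 9, up to 6, 2× left (reaching 4) — 6 moves in all.
Check: order respected (8 at step 2, 9 at step 3); 6 moves as required.

10 - 11 - 8 - 9 - 6 - 5 - 4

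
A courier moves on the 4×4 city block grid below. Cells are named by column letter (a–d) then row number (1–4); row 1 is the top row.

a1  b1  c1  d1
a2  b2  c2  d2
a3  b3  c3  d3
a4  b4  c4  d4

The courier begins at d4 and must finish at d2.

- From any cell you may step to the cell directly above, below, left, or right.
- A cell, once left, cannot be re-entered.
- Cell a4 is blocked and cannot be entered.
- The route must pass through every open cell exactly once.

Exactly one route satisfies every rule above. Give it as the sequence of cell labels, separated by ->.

d4 -> d3 -> c3 -> c4 -> b4 -> b3 -> a3 -> a2 -> a1 -> b1 -> b2 -> c2 -> c1 -> d1 -> d2

Need to visit all 15 open cells exactly once, starting at d4 and ending at d2.
Cell a1 has only two open neighbours (a2 and b1), so the path must pass straight through it: one of those is the cell it's entered from and the other is where it exits.
Route from d4: up to d3, left to c3, down to c4, left to b4, up to b3, left to a3, 2× up (reaching a1), right to b1, down to b2, right to c2, up to c1, right to d1, down to d2 — 14 moves in all.
Check: all 15 open cells covered.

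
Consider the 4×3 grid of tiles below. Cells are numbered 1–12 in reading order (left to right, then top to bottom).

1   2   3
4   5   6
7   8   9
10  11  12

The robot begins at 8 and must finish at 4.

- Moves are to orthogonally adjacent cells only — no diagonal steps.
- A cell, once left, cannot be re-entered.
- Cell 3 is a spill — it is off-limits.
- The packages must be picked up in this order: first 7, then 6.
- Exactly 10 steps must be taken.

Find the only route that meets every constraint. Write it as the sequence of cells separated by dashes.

The waypoints must appear in the order 7, 6, with no cell reused.
Route from 8: left 1 to 7, down 1 to 10, right 2 to 12, up 2 to 6, left 1 to 5, up 1 to 2, left 1 to 1, down 1 to 4 — 10 moves in all.
Check: order respected (7 at step 1, 6 at step 6); 10 moves as required.

8 - 7 - 10 - 11 - 12 - 9 - 6 - 5 - 2 - 1 - 4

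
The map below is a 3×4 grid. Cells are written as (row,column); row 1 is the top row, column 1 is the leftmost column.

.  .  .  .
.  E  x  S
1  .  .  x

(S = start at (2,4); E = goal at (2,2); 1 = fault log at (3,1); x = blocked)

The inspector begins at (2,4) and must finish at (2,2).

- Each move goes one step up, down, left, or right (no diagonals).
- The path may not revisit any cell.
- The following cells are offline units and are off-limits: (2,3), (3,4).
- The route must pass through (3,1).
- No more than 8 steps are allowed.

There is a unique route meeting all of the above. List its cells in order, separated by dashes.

The 8-move cap with required stops at (3,1) leaves no slack for detours.
Route from (2,4): up 1 to (1,4), left 3 to (1,1), down 2 to (3,1), right 1 to (3,2), up 1 to (2,2) — 8 moves in all.
Check: all required cells visited; 8 ≤ 8 moves.

(2,4) - (1,4) - (1,3) - (1,2) - (1,1) - (2,1) - (3,1) - (3,2) - (2,2)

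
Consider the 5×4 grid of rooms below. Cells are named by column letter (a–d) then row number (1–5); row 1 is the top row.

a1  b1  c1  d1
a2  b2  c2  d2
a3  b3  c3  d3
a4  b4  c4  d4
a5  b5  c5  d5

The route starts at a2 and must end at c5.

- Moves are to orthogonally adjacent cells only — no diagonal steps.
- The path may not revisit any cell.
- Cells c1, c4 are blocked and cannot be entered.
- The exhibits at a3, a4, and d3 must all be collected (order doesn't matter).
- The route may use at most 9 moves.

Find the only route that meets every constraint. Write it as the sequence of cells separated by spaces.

The budget equals the shortest possible length, so every move has to be on a shortest route through the required cells.
Route from a2: 2× down (reaching a4), right to b4, up to b3, 2× right (reaching d3), 2× down (reaching d5), left to c5 — 9 moves in all.
Check: all required cells visited; 9 ≤ 9 moves.

a2 a3 a4 b4 b3 c3 d3 d4 d5 c5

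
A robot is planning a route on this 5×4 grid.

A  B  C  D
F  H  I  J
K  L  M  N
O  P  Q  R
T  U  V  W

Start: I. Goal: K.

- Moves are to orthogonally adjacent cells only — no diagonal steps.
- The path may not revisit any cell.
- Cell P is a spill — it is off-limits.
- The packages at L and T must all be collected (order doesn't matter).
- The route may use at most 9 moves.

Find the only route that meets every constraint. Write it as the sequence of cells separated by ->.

I -> H -> L -> M -> Q -> V -> U -> T -> O -> K

The 9-move cap with required stops at L, T leaves no slack for detours.
Route from I: left to H, down to L, right to M, 2× down (reaching V), 2× left (reaching T), 2× up (reaching K) — 9 moves in all.
Check: all required cells visited; 9 ≤ 9 moves.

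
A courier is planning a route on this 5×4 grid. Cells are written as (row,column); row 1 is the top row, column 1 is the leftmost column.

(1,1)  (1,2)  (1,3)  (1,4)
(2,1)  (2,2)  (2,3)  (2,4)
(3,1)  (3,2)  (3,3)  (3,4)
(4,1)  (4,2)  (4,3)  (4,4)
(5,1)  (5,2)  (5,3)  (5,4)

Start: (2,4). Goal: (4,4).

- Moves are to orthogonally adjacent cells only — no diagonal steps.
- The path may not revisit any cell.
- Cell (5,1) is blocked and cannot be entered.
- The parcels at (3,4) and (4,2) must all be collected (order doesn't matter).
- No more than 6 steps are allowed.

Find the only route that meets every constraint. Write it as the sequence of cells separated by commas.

(2,4), (3,4), (3,3), (3,2), (4,2), (4,3), (4,4)

The budget equals the shortest possible length, so every move has to be on a shortest route through the required cells.
Route from (2,4): down 1 to (3,4), left 2 to (3,2), down 1 to (4,2), right 2 to (4,4) — 6 moves in all.
Check: all required cells visited; 6 ≤ 6 moves.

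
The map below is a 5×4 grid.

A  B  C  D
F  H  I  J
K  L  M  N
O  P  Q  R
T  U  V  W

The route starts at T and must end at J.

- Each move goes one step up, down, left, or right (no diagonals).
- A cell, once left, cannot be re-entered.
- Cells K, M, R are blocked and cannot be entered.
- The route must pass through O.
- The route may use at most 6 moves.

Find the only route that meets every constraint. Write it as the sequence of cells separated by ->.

T -> O -> P -> L -> H -> I -> J

The budget equals the shortest possible length, so every move has to be on a shortest route through the required cells.
Route from T: up 1 to O, right 1 to P, up 2 to H, right 2 to J — 6 moves in all.
Check: all required cells visited; 6 ≤ 6 moves.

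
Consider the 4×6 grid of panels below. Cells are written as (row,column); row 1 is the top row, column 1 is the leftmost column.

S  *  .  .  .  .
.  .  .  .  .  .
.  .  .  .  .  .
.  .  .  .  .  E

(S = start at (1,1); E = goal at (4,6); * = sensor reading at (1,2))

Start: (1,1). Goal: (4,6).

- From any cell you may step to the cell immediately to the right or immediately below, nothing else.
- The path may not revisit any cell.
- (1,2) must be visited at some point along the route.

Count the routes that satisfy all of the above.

A right/down-only route from (1,1) to (4,6) makes exactly 3 down-moves and 5 right-moves in some order.
With no other constraints that would be C(8,3) = 56 routes.
Split at (1,2) and multiply the segment counts: (1,1)→(1,2): 1; (1,2)→(4,6): 35; product = 35.
That gives 35 routes.

35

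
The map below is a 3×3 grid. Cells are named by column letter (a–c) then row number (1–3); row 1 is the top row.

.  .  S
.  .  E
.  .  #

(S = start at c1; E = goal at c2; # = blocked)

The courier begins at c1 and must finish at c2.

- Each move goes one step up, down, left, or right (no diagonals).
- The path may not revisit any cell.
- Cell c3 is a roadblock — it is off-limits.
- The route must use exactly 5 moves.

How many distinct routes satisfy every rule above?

Need simple routes of exactly 5 moves from c1 to c2 (Manhattan distance 1, so 2 moves are spent on a detour and 2 undoing it).
Enumerating: c1 b1 a1 a2 b2 c2.
That gives 1 route.

1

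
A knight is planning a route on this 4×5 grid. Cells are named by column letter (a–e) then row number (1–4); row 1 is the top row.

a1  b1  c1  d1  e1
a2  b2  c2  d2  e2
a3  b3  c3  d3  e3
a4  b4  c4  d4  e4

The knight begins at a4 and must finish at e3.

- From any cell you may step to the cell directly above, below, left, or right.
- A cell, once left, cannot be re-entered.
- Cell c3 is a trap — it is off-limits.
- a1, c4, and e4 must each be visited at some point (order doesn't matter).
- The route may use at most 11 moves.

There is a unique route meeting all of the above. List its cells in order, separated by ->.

a4 -> a3 -> a2 -> a1 -> b1 -> b2 -> b3 -> b4 -> c4 -> d4 -> e4 -> e3

The budget equals the shortest possible length, so every move has to be on a shortest route through the required cells.
Route from a4: 3× up (reaching a1), right to b1, 3× down (reaching b4), 3× right (reaching e4), up to e3 — 11 moves in all.
Check: all required cells visited; 11 ≤ 11 moves.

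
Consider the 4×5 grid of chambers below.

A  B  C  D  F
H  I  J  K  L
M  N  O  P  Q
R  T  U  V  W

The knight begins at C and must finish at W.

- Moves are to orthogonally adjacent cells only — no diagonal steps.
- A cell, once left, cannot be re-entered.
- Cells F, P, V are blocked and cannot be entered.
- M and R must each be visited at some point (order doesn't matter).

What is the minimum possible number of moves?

13

Any route passes through M and R in some order between C and W. Summing Manhattan distances along each leg and taking the cheapest ordering (C → M → R → W) gives a lower bound of 4 + 1 + 4 = 9 moves.
That bound ignores the blocked cells. Measuring each leg by the fewest moves that actually steer around them (C→R: 5; R→M: 1; M→W: 7) raises the lower bound to 13.
A route of 13 moves exists: C → B → I → N → M → R → T → U → O → J → K → L → Q → W.
Since 13 matches that lower bound, it is optimal.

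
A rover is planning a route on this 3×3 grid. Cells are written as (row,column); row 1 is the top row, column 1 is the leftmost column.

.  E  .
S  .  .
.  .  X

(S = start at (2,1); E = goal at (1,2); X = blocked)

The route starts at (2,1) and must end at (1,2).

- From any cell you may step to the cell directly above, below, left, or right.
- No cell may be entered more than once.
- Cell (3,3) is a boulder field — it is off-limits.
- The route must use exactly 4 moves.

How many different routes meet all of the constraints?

Need simple routes of exactly 4 moves from (2,1) to (1,2) (Manhattan distance 2, so 1 moves are spent on a detour and 1 undoing it).
Enumerating: (2,1) (3,1) (3,2) (2,2) (1,2) | (2,1) (2,2) (2,3) (1,3) (1,2).
That gives 2 routes.

2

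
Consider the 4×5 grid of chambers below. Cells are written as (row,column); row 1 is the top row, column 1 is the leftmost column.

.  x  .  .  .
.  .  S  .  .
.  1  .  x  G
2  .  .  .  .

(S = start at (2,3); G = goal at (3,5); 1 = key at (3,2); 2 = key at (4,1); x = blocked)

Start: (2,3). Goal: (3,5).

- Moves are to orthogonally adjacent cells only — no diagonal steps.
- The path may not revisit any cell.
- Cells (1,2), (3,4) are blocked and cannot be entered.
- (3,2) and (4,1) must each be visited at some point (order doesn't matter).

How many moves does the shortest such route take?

9

Any route passes through (3,2) and (4,1) in some order between (2,3) and (3,5). Summing Manhattan distances along each leg and taking the cheapest ordering ((2,3) → (3,2) → (4,1) → (3,5)) gives a lower bound of 2 + 2 + 5 = 9 moves.
A route of 9 moves achieves this: (2,3) → (3,3) → (3,2) → (3,1) → (4,1) → (4,2) → (4,3) → (4,4) → (4,5) → (3,5).
Since 9 matches the lower bound, it is optimal.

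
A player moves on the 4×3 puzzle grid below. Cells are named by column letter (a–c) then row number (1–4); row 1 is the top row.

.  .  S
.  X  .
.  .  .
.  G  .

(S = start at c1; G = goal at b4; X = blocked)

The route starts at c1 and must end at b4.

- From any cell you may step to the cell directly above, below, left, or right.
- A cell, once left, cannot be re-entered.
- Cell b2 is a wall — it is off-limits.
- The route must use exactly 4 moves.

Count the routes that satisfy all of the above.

Need simple routes of exactly 4 moves from c1 to b4 (Manhattan distance 4, so 0 moves are spent on a detour and 0 undoing it).
Enumerating: c1 c2 c3 c4 b4 | c1 c2 c3 b3 b4.
That gives 2 routes.

2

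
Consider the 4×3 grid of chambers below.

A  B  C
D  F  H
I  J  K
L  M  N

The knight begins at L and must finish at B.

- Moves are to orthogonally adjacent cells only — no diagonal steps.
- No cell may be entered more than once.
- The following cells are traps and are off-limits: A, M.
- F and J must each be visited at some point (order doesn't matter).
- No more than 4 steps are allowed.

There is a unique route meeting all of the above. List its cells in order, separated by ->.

Any route must reach F and J and still end at B within 4 moves, so the order of the required stops is forced.
Route from L: up to I, right to J, 2× up (reaching B) — 4 moves in all.
Check: all required cells visited; 4 ≤ 4 moves.

L -> I -> J -> F -> B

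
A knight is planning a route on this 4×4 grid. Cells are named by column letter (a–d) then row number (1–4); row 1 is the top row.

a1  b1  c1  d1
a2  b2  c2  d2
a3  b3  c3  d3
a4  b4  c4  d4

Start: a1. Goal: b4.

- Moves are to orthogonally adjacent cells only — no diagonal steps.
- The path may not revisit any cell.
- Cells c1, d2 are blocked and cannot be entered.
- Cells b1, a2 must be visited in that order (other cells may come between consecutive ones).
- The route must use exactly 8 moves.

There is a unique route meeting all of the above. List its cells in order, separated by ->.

a1 -> b1 -> b2 -> a2 -> a3 -> b3 -> c3 -> c4 -> b4

The waypoints must appear in the order b1, a2, with no cell reused.
Route from a1: right to b1, down to b2, left to a2, down to a3, 2× right (reaching c3), down to c4, left to b4 — 8 moves in all.
Check: order respected (b1 at step 1, a2 at step 3); 8 moves as required.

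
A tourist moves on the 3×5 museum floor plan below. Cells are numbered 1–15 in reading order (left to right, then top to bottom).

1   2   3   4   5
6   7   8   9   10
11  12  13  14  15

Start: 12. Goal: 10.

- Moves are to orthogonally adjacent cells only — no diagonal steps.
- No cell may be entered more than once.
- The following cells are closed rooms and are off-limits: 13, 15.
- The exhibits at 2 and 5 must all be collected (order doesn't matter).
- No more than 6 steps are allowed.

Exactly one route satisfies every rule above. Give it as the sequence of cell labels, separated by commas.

12, 7, 2, 3, 4, 5, 10

The 6-move cap with required stops at 2, 5 leaves no slack for detours.
Route from 12: 2× up (reaching 2), 3× right (reaching 5), down to 10 — 6 moves in all.
Check: all required cells visited; 6 ≤ 6 moves.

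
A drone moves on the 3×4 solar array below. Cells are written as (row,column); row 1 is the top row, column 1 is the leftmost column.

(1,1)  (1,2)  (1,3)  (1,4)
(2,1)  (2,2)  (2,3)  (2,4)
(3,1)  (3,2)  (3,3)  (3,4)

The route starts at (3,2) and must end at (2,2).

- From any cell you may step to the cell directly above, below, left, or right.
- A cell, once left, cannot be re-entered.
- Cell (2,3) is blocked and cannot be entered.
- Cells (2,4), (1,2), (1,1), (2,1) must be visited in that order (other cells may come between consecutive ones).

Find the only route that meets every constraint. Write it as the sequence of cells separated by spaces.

The waypoints must appear in the order (2,4), (1,2), (1,1), (2,1), with no cell reused.
Route from (3,2): 2× right (reaching (3,4)), 2× up (reaching (1,4)), 3× left (reaching (1,1)), down to (2,1), right to (2,2) — 9 moves in all.
Check: order respected ((2,4) at step 3, (1,2) at step 6, (1,1) at step 7, (2,1) at step 8).

(3,2) (3,3) (3,4) (2,4) (1,4) (1,3) (1,2) (1,1) (2,1) (2,2)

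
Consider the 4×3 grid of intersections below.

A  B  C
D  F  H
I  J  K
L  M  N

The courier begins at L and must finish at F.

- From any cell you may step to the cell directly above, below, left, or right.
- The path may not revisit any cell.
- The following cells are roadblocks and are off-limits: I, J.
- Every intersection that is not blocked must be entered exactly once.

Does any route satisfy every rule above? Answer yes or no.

One route that works: L → M → N → K → H → C → B → A → D → F.

yes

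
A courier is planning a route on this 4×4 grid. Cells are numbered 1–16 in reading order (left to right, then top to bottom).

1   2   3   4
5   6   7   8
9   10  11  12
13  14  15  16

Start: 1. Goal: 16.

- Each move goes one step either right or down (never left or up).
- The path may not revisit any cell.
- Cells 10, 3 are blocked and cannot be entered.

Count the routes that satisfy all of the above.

A right/down-only route from 1 to 16 makes exactly 3 down-moves and 3 right-moves in some order.
With no other constraints that would be C(6,3) = 20 routes.
Subtract routes through each blocked cell (inclusion–exclusion for overlaps): − through 3: 4 − through 10: 9 → 7.
That gives 7 routes.

7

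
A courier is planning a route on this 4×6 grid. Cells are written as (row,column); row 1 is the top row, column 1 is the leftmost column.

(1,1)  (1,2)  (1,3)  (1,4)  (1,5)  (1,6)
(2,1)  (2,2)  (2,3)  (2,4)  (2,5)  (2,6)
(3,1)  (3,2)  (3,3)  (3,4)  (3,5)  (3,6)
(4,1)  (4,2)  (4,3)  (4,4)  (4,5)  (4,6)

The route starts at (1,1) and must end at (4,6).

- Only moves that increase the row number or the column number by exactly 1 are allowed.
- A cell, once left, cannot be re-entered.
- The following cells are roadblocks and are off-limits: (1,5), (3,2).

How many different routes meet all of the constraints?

A right/down-only route from (1,1) to (4,6) makes exactly 3 down-moves and 5 right-moves in some order.
With no other constraints that would be C(8,3) = 56 routes.
Subtract routes through each blocked cell (inclusion–exclusion for overlaps): − through (1,5): 4 − through (3,2): 15 → 37.
That gives 37 routes.

37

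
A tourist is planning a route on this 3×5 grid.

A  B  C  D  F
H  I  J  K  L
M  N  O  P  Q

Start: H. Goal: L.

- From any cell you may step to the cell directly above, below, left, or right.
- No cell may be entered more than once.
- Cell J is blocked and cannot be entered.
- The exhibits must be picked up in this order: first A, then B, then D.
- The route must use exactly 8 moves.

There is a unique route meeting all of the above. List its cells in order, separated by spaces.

H A B C D K P Q L

The waypoints must appear in the order A, B, D, with no cell reused.
Route from H: up to A, 3× right (reaching D), 2× down (reaching P), right to Q, up to L — 8 moves in all.
Check: order respected (A at step 1, B at step 2, D at step 4); 8 moves as required.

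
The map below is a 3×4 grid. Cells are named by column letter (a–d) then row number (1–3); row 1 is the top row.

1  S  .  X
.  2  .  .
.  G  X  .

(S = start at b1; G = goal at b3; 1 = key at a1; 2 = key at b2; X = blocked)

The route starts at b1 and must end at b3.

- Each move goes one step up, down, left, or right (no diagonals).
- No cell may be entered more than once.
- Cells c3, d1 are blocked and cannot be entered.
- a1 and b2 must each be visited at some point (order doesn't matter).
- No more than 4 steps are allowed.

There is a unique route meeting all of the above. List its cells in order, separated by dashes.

Any route must reach a1 and b2 and still end at b3 within 4 moves, so the order of the required stops is forced.
Route from b1: left to a1, down to a2, right to b2, down to b3 — 4 moves in all.
Check: all required cells visited; 4 ≤ 4 moves.

b1 - a1 - a2 - b2 - b3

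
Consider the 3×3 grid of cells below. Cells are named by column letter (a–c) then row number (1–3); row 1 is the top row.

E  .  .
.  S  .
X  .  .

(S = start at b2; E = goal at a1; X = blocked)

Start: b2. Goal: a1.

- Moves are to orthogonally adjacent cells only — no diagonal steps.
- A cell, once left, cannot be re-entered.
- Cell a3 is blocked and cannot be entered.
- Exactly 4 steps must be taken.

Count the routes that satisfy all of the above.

1

Need simple routes of exactly 4 moves from b2 to a1 (Manhattan distance 2, so 1 moves are spent on a detour and 1 undoing it).
Enumerating: b2 c2 c1 b1 a1.
That gives 1 route.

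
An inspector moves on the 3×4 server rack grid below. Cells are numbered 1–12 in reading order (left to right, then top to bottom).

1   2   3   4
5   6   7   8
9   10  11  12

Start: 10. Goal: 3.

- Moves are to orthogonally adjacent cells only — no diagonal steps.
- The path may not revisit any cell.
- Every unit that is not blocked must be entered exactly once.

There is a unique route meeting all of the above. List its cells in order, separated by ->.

10 -> 9 -> 5 -> 1 -> 2 -> 6 -> 7 -> 11 -> 12 -> 8 -> 4 -> 3

Need to visit all 12 open cells exactly once, starting at 10 and ending at 3.
Cell 9 has only two open neighbours (5 and 10), so the path must pass straight through it: one of those is the cell it's entered from and the other is where it exits.
Route from 10: left 1 to 9, up 2 to 1, right 1 to 2, down 1 to 6, right 1 to 7, down 1 to 11, right 1 to 12, up 2 to 4, left 1 to 3 — 11 moves in all.
Check: all 12 open cells covered.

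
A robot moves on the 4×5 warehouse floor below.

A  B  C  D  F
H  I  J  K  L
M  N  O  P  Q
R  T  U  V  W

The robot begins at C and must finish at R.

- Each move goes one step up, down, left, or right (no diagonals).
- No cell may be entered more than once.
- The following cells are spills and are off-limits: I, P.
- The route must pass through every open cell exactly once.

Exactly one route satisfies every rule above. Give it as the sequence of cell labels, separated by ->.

C -> B -> A -> H -> M -> N -> O -> J -> K -> D -> F -> L -> Q -> W -> V -> U -> T -> R

Need to visit all 18 open cells exactly once, starting at C and ending at R.
Cell Q has only two open neighbours (L and W), so the path must pass straight through it: one of those is the cell it's entered from and the other is where it exits.
Route from C: left 2 to A, down 2 to M, right 2 to O, up 1 to J, right 1 to K, up 1 to D, right 1 to F, down 3 to W, left 4 to R — 17 moves in all.
Check: all 18 open cells covered.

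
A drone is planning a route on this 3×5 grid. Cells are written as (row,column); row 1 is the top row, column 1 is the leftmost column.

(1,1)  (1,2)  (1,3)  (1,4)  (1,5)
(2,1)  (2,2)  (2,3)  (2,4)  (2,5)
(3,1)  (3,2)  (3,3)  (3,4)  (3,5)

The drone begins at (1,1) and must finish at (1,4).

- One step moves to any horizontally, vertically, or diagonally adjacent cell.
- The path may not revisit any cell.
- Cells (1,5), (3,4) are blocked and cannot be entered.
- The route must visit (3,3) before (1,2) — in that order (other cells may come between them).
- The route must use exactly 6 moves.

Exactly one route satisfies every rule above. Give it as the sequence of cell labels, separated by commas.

(1,1), (2,2), (3,3), (2,3), (1,2), (1,3), (1,4)

The waypoints must appear in the order (3,3), (1,2), with no cell reused.
Route from (1,1): 2× down-right (reaching (3,3)), up to (2,3), up-left to (1,2), 2× right (reaching (1,4)) — 6 moves in all.
Check: order respected ((3,3) at step 2, (1,2) at step 4); 6 moves as required.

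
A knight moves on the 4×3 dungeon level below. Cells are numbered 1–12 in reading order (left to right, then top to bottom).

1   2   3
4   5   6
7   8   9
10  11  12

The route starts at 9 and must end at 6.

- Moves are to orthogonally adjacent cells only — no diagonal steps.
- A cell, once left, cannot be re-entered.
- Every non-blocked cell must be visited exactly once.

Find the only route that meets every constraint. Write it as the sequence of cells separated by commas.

Need to visit all 12 open cells exactly once, starting at 9 and ending at 6.
Route from 9: down 1 to 12, left 2 to 10, up 1 to 7, right 1 to 8, up 1 to 5, left 1 to 4, up 1 to 1, right 2 to 3, down 1 to 6 — 11 moves in all.
Check: all 12 open cells covered.

9, 12, 11, 10, 7, 8, 5, 4, 1, 2, 3, 6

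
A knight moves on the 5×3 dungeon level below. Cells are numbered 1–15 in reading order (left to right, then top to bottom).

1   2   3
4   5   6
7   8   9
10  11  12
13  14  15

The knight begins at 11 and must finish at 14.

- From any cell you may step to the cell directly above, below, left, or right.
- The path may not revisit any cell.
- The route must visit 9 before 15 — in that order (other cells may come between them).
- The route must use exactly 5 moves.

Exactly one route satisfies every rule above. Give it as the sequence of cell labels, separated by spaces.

11 8 9 12 15 14

The waypoints must appear in the order 9, 15, with no cell reused.
Route from 11: up to 8, right to 9, 2× down (reaching 15), left to 14 — 5 moves in all.
Check: order respected (9 at step 2, 15 at step 4); 5 moves as required.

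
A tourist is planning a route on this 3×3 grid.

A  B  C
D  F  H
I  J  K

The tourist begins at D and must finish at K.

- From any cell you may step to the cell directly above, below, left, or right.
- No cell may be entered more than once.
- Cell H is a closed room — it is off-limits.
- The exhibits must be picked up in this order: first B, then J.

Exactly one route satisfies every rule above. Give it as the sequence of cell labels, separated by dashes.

The waypoints must appear in the order B, J, with no cell reused.
Route from D: up to A, right to B, 2× down (reaching J), right to K — 5 moves in all.
Check: order respected (B at step 2, J at step 4).

D - A - B - F - J - K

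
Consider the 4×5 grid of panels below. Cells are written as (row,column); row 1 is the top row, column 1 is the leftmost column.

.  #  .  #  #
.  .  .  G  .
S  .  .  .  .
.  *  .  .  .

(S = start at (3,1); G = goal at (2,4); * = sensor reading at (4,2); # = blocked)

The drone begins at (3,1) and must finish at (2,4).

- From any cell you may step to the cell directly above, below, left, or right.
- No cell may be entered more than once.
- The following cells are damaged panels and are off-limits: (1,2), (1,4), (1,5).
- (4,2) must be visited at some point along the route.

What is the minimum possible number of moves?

Any route passes through (4,2) somewhere between (3,1) and (2,4). Summing Manhattan distances along the two legs ((3,1) → (4,2) → (2,4)) gives a lower bound of 2 + 4 = 6 moves.
A route of 6 moves achieves this: (3,1) → (4,1) → (4,2) → (3,2) → (2,2) → (2,3) → (2,4).
Since 6 matches the lower bound, it is optimal.

6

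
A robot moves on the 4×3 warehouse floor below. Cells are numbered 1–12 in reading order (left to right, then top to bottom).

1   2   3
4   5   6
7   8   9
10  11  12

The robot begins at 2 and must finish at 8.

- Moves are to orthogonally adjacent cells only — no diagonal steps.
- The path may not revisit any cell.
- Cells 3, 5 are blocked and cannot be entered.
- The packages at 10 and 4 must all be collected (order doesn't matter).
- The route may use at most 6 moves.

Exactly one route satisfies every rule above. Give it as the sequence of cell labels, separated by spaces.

Any route must reach 10 and 4 and still end at 8 within 6 moves, so the order of the required stops is forced.
Route from 2: left to 1, 3× down (reaching 10), right to 11, up to 8 — 6 moves in all.
Check: all required cells visited; 6 ≤ 6 moves.

2 1 4 7 10 11 8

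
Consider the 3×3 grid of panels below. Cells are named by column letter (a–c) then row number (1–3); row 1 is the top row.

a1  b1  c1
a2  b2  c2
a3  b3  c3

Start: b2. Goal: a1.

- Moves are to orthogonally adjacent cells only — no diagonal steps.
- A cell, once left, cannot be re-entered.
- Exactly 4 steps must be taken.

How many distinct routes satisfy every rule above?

2

Need simple routes of exactly 4 moves from b2 to a1 (Manhattan distance 2, so 1 moves are spent on a detour and 1 undoing it).
Enumerating: b2 b3 a3 a2 a1 | b2 c2 c1 b1 a1.
That gives 2 routes.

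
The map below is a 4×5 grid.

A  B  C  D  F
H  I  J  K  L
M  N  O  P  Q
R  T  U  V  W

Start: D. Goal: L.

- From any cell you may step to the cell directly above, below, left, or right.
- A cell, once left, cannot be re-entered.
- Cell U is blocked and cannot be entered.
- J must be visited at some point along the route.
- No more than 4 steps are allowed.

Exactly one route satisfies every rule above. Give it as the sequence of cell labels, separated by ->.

The budget equals the shortest possible length, so every move has to be on a shortest route through the required cells.
Route from D: left to C, down to J, 2× right (reaching L) — 4 moves in all.
Check: all required cells visited; 4 ≤ 4 moves.

D -> C -> J -> K -> L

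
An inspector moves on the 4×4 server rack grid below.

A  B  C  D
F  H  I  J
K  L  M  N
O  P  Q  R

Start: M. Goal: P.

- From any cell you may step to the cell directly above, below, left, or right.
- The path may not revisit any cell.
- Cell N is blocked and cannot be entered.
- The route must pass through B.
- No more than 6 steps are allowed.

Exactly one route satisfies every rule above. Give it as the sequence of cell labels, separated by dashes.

M - I - C - B - H - L - P

Any route must reach B and still end at P within 6 moves, so the order of the required stops is forced.
Route from M: up 2 to C, left 1 to B, down 3 to P — 6 moves in all.
Check: all required cells visited; 6 ≤ 6 moves.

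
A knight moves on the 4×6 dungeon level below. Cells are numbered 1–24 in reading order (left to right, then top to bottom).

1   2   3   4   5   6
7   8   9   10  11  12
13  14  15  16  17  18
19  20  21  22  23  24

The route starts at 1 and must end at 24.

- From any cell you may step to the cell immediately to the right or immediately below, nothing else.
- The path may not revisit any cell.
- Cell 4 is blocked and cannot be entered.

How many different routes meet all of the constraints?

A right/down-only route from 1 to 24 makes exactly 3 down-moves and 5 right-moves in some order.
With no other constraints that would be C(8,3) = 56 routes.
Subtract routes through each blocked cell (inclusion–exclusion for overlaps): − through 4: 10 → 46.
That gives 46 routes.

46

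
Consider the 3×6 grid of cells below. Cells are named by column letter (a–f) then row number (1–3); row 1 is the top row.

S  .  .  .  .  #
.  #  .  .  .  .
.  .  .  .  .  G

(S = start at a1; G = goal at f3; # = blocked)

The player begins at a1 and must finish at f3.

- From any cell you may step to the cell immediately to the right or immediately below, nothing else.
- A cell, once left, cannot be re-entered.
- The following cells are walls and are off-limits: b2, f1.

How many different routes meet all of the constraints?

A right/down-only route from a1 to f3 makes exactly 2 down-moves and 5 right-moves in some order.
With no other constraints that would be C(7,2) = 21 routes.
Subtract routes through each blocked cell (inclusion–exclusion for overlaps): − through f1: 1 − through b2: 10 → 10.
That gives 10 routes.

10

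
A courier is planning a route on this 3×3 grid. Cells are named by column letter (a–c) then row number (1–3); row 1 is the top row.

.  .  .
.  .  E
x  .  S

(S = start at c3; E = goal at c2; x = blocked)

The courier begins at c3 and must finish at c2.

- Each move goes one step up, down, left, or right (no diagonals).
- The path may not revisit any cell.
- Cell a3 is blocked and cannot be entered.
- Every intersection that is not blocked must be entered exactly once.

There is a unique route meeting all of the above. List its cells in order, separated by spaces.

c3 b3 b2 a2 a1 b1 c1 c2

Need to visit all 8 open cells exactly once, starting at c3 and ending at c2.
Route from c3: left 1 to b3, up 1 to b2, left 1 to a2, up 1 to a1, right 2 to c1, down 1 to c2 — 7 moves in all.
Check: all 8 open cells covered.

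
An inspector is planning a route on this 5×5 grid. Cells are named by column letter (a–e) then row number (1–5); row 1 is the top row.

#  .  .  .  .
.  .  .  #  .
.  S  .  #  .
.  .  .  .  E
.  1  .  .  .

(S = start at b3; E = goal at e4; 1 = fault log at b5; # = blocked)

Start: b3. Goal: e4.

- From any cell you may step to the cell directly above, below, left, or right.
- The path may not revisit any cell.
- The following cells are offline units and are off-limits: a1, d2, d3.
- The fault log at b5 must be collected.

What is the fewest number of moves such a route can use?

Any route passes through b5 somewhere between b3 and e4. Summing Manhattan distances along the two legs (b3 → b5 → e4) gives a lower bound of 2 + 4 = 6 moves.
A route of 6 moves achieves this: b3 → b4 → b5 → c5 → c4 → d4 → e4.
Since 6 matches the lower bound, it is optimal.

6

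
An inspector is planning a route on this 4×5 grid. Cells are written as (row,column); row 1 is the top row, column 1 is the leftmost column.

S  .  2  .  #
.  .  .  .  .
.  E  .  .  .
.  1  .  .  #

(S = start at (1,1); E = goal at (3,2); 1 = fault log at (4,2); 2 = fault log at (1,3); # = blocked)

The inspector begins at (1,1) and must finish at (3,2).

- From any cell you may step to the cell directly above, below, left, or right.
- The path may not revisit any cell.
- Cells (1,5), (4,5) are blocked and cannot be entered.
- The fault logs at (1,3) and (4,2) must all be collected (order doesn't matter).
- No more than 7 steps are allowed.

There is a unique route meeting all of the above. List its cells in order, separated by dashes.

The 7-move cap with required stops at (1,3), (4,2) leaves no slack for detours.
Route from (1,1): right 2 to (1,3), down 3 to (4,3), left 1 to (4,2), up 1 to (3,2) — 7 moves in all.
Check: all required cells visited; 7 ≤ 7 moves.

(1,1) - (1,2) - (1,3) - (2,3) - (3,3) - (4,3) - (4,2) - (3,2)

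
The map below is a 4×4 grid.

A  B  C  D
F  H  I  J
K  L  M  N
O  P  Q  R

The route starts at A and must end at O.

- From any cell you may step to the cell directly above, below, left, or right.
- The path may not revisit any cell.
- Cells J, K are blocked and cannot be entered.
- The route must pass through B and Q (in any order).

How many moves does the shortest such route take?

Any route passes through B and Q in some order between A and O. Summing Manhattan distances along each leg and taking the cheapest ordering (A → B → Q → O) gives a lower bound of 1 + 4 + 2 = 7 moves.
A route of 7 moves achieves this: A → B → H → L → M → Q → P → O.
Since 7 matches the lower bound, it is optimal.

7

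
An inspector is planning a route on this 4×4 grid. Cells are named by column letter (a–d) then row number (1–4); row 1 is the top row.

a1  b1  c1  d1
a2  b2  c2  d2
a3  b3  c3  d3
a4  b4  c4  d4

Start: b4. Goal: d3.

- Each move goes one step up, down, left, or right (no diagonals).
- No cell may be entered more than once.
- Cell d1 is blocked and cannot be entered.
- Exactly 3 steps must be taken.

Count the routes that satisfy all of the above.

3

Need simple routes of exactly 3 moves from b4 to d3 (Manhattan distance 3, so 0 moves are spent on a detour and 0 undoing it).
Enumerating: b4 b3 c3 d3 | b4 c4 c3 d3 | b4 c4 d4 d3.
That gives 3 routes.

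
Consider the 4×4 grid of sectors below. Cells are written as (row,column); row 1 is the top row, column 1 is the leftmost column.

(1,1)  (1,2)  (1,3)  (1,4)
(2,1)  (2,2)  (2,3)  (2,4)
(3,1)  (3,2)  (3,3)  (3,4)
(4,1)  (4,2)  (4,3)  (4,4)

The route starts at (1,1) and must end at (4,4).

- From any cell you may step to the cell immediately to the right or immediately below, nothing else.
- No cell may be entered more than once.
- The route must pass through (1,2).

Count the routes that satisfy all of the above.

A right/down-only route from (1,1) to (4,4) makes exactly 3 down-moves and 3 right-moves in some order.
With no other constraints that would be C(6,3) = 20 routes.
Split at (1,2) and multiply the segment counts: (1,1)→(1,2): 1; (1,2)→(4,4): 10; product = 10.
That gives 10 routes.

10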